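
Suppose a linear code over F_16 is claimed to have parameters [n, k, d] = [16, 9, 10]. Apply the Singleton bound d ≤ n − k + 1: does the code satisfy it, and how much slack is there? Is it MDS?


Singleton RHS = n − k + 1 = 8, slack = -2, bound violated (no such code; not MDS).

Singleton bound: d ≤ n − k + 1.
Here n = 16, k = 9, so n − k + 1 = 8.
Given d = 10, check d ≤ 8: NO.
Slack = (n − k + 1) − d = -2.
The slack is negative: d = 10 exceeds n − k + 1 = 8 by 2, so the Singleton bound is violated and no linear [16, 9, 10]_16 code can exist. In particular it is not MDS (MDS requires d = n − k + 1 exactly).
Description: the claimed parameters are [16, 9, 10]_16; such a code would be impossible (violates the Singleton bound).


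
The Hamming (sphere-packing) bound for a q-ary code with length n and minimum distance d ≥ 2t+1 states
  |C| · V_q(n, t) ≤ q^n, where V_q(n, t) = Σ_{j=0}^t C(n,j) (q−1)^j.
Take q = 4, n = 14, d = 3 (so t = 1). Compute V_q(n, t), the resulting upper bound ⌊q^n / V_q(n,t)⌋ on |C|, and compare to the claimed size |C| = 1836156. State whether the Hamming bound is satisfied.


V_q(n, t) = 43, q^n = 268435456, Hamming bound = 6242685, |C| = 1836156 ≤ bound (satisfied).

Step 1: Compute V_q(n, t) = Σ_{j=0}^1 C(n, j) (q−1)^j.
  j = 0: C(14,0)·(3)^0 = 1·1 = 1.
  j = 1: C(14,1)·(3)^1 = 14·3 = 42.
  V_q(n, t) = 1 + 42 = 43.
Step 2: q^n = 4^14 = 268435456.
Step 3: Hamming bound ⌊q^n / V_q(n,t)⌋ = ⌊268435456/43⌋ = 6242685.
Step 4: Compare |C| = 1836156 to 6242685: satisfied.
The claimed |C| lies below the Hamming bound.


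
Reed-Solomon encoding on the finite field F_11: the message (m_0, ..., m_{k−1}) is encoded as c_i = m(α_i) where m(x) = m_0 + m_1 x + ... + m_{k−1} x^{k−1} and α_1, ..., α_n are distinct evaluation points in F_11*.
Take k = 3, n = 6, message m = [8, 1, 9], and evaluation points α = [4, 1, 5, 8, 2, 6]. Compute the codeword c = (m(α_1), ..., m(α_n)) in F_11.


c = [2, 7, 7, 9, 2, 8]

Message polynomial: m(x) = 8 + 1·x + 9·x^2 (mod 11).
For each evaluation point α_i, compute m(α_i) mod 11:
  α_1 = 4: Horner steps 9 → 4 → 2, so m(4) = 2.
  α_2 = 1: Horner steps 9 → 10 → 7, so m(1) = 7.
  α_3 = 5: Horner steps 9 → 2 → 7, so m(5) = 7.
  α_4 = 8: Horner steps 9 → 7 → 9, so m(8) = 9.
  α_5 = 2: Horner steps 9 → 8 → 2, so m(2) = 2.
  α_6 = 6: Horner steps 9 → 0 → 8, so m(6) = 8.
Codeword c = [2, 7, 7, 9, 2, 8] ∈ F_11^6.


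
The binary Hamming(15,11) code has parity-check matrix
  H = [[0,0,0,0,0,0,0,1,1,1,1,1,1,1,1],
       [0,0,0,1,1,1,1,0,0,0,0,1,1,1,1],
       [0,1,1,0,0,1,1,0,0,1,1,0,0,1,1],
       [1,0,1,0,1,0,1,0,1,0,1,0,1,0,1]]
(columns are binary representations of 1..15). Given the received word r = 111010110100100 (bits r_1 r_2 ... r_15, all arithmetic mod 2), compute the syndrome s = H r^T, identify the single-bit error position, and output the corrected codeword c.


s = (1, 1, 0, 1)^T, error position = 13, corrected codeword c = 111010110100000

Compute s = H r^T mod 2 one row at a time:
  s_1 = 1 + 0 + 1 + 0 + 0 + 1 + 0 + 0 = 3 ≡ 1 (mod 2).
  s_2 = 0 + 1 + 0 + 1 + 0 + 1 + 0 + 0 = 3 ≡ 1 (mod 2).
  s_3 = 1 + 1 + 0 + 1 + 1 + 0 + 0 + 0 = 4 ≡ 0 (mod 2).
  s_4 = 1 + 1 + 1 + 1 + 0 + 0 + 1 + 0 = 5 ≡ 1 (mod 2).
s = (1, 1, 0, 1)^T — this equals column 13 of H (binary 1101), so error is at position 13.
Correct: flip bit 13 of r = 111010110100100 to get c = 111010110100000.


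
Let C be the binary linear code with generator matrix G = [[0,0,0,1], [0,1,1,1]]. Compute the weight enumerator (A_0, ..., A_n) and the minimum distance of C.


Weight distribution: A_0 = 1, A_1 = 1, A_2 = 1, A_3 = 1. Minimum distance d = 1.

Enumerate all 2^2 = 4 messages m ∈ F_2^2.
For each, compute codeword c = mG in F_2^4, then tally its weight.
  m = 00 → c = 0000, weight = 0.
  m = 10 → c = 0001, weight = 1.
  m = 01 → c = 0111, weight = 3.
  m = 11 → c = 0110, weight = 2.
Tally weights:
  weight 0: 1 codewords.
  weight 1: 1 codewords.
  weight 2: 1 codewords.
  weight 3: 1 codewords.
Minimum distance d = smallest w > 0 with A_w > 0 = 1.
Sanity: Σ A_w = 4 = 2^2 = 4 ✓.


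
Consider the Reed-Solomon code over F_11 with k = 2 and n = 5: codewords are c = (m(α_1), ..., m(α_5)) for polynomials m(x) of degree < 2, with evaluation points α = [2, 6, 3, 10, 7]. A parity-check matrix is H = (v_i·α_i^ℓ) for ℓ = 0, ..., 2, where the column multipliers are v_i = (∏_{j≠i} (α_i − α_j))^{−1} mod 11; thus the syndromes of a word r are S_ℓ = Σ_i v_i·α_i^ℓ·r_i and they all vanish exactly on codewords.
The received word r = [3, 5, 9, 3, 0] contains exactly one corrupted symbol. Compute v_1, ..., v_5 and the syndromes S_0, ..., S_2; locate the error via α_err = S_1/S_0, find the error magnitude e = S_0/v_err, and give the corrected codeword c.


S = (7, 4, 7), error at position 4, error magnitude e = 7, c = [3, 5, 9, 7, 0].

Step 1: column multipliers v_i = (∏_{j≠i}(α_i − α_j))^{−1} mod 11.
  i = 1 (α = 2): (2−6)(2−3)(2−10)(2−7) = (−4)·(−1)·(−8)·(−5) = 160 ≡ 6, so v_1 = 6^{−1} = 2 (mod 11).
  i = 2 (α = 6): (6−2)(6−3)(6−10)(6−7) = 4·3·(−4)·(−1) = 48 ≡ 4, so v_2 = 4^{−1} = 3 (mod 11).
  i = 3 (α = 3): (3−2)(3−6)(3−10)(3−7) = 1·(−3)·(−7)·(−4) = −84 ≡ 4, so v_3 = 4^{−1} = 3 (mod 11).
  i = 4 (α = 10): (10−2)(10−6)(10−3)(10−7) = 8·4·7·3 = 672 ≡ 1, so v_4 = 1^{−1} = 1 (mod 11).
  i = 5 (α = 7): (7−2)(7−6)(7−3)(7−10) = 5·1·4·(−3) = −60 ≡ 6, so v_5 = 6^{−1} = 2 (mod 11).
  v = [2, 3, 3, 1, 2].
Step 2: syndromes of r = [3, 5, 9, 3, 0] (all sums mod 11).
  S_0 = Σ v_i r_i = 2·3 + 3·5 + 3·9 + 1·3 + 2·0 = 51 ≡ 7.
  S_1 = Σ v_i α_i r_i = 2·2·3 + 3·6·5 + 3·3·9 + 1·10·3 + 2·7·0 = 213 ≡ 4.
  α_i^2 mod 11 = [4, 3, 9, 1, 5].
  S_2 = Σ v_i α_i^2 r_i = 2·4·3 + 3·3·5 + 3·9·9 + 1·1·3 + 2·5·0 = 315 ≡ 7.
  S = (7, 4, 7) ≠ 0, so r is not a codeword (an error is present).
Step 3: locate the error. For a single error e at position i, S_ℓ = v_i·e·α_i^ℓ, so α_err = S_1/S_0.
  S_0^{−1} = 7^{−1} = 8 (mod 11), so α_err = 4·8 = 32 ≡ 10 = α_4. Error position i = 4.
  Consistency check: S_2/S_1 = 7·3 = 21 ≡ 10 = α_err ✓ (single-error assumption holds).
Step 4: error magnitude e = S_0/v_4 = S_0·∏_{j≠4}(α_4 − α_j) = 7·1 = 7 ≡ 7 (mod 11).
Step 5: correct position 4: c_4 = r_4 − e = 3 − 7 ≡ 7 (mod 11). Hence c = [3, 5, 9, 7, 0].
  Check: interpolating c through the α_i gives m(x) = 2 + 6·x (degree < 2) with m(α_i) = c_i for every i, so c is indeed a codeword.


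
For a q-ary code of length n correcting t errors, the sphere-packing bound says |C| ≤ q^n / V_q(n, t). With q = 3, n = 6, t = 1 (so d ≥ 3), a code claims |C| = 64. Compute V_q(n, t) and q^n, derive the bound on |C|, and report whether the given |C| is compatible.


V_q(n, t) = 13, q^n = 729, Hamming bound = 56, |C| = 64 > bound (violated).

Step 1: Compute V_q(n, t) = Σ_{j=0}^1 C(n, j) (q−1)^j.
  j = 0: C(6,0)·(2)^0 = 1·1 = 1.
  j = 1: C(6,1)·(2)^1 = 6·2 = 12.
  V_q(n, t) = 1 + 12 = 13.
Step 2: q^n = 3^6 = 729.
Step 3: Hamming bound ⌊q^n / V_q(n,t)⌋ = ⌊729/13⌋ = 56.
Step 4: Compare |C| = 64 to 56: violated.
The claimed |C| lies above the Hamming bound, so no 3-ary code of length 6 with d ≥ 3 can have 64 codewords.


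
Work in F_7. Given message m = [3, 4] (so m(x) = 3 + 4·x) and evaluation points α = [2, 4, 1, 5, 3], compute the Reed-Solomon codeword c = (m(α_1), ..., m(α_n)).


c = [4, 5, 0, 2, 1]

Message polynomial: m(x) = 3 + 4·x (mod 7).
For each evaluation point α_i, compute m(α_i) mod 7:
  α_1 = 2: Horner steps 4 → 4, so m(2) = 4.
  α_2 = 4: Horner steps 4 → 5, so m(4) = 5.
  α_3 = 1: Horner steps 4 → 0, so m(1) = 0.
  α_4 = 5: Horner steps 4 → 2, so m(5) = 2.
  α_5 = 3: Horner steps 4 → 1, so m(3) = 1.
Codeword c = [4, 5, 0, 2, 1] ∈ F_7^5.


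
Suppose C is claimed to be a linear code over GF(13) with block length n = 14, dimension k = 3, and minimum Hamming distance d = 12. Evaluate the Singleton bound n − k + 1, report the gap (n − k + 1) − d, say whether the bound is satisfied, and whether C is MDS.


Singleton RHS = n − k + 1 = 12, slack = 0, bound satisfied, MDS.

Singleton bound: d ≤ n − k + 1.
Here n = 14, k = 3, so n − k + 1 = 12.
Given d = 12, check d ≤ 12: YES.
Slack = (n − k + 1) − d = 0.
The code is MDS (slack = 0).
Description: the claimed parameters are [14, 3, 12]_13; such a code would be MDS (meets Singleton bound).


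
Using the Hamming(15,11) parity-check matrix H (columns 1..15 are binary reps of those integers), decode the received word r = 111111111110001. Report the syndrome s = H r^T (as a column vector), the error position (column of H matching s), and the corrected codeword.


s = (1, 1, 1, 1)^T, error position = 15, corrected codeword c = 111111111110000

Compute s = H r^T mod 2 one row at a time:
  s_1 = 1 + 1 + 1 + 1 + 0 + 0 + 0 + 1 = 5 ≡ 1 (mod 2).
  s_2 = 1 + 1 + 1 + 1 + 0 + 0 + 0 + 1 = 5 ≡ 1 (mod 2).
  s_3 = 1 + 1 + 1 + 1 + 1 + 1 + 0 + 1 = 7 ≡ 1 (mod 2).
  s_4 = 1 + 1 + 1 + 1 + 1 + 1 + 0 + 1 = 7 ≡ 1 (mod 2).
s = (1, 1, 1, 1)^T — this equals column 15 of H (binary 1111), so error is at position 15.
Correct: flip bit 15 of r = 111111111110001 to get c = 111111111110000.


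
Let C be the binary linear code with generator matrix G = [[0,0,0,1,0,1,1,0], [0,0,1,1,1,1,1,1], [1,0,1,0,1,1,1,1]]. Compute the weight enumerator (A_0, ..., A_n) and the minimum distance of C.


Weight distribution: A_0 = 1, A_2 = 1, A_3 = 3, A_5 = 1, A_6 = 2. Minimum distance d = 2.

Enumerate all 2^3 = 8 messages m ∈ F_2^3.
For each, compute codeword c = mG in F_2^8, then tally its weight.
  m = 000 → c = 00000000, weight = 0.
  m = 100 → c = 00010110, weight = 3.
  m = 010 → c = 00111111, weight = 6.
  m = 110 → c = 00101001, weight = 3.
  m = 001 → c = 10101111, weight = 6.
  m = 101 → c = 10111001, weight = 5.
  m = 011 → c = 10010000, weight = 2.
  m = 111 → c = 10000110, weight = 3.
Tally weights:
  weight 0: 1 codewords.
  weight 2: 1 codewords.
  weight 3: 3 codewords.
  weight 5: 1 codewords.
  weight 6: 2 codewords.
Minimum distance d = smallest w > 0 with A_w > 0 = 2.
Sanity: Σ A_w = 8 = 2^3 = 8 ✓.


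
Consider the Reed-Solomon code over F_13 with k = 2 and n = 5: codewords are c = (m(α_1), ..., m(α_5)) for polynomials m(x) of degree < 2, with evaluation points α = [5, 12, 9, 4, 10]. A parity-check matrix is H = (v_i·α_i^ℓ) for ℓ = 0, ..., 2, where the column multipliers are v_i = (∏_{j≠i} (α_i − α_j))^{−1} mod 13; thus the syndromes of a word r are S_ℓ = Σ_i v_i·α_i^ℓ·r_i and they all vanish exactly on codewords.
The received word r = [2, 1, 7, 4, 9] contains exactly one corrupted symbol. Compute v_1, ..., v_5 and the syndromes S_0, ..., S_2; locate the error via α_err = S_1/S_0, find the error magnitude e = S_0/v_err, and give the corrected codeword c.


S = (6, 8, 2), error at position 5, error magnitude e = 4, c = [2, 1, 7, 4, 5].

Step 1: column multipliers v_i = (∏_{j≠i}(α_i − α_j))^{−1} mod 13.
  i = 1 (α = 5): (5−12)(5−9)(5−4)(5−10) = (−7)·(−4)·1·(−5) = −140 ≡ 3, so v_1 = 3^{−1} = 9 (mod 13).
  i = 2 (α = 12): (12−5)(12−9)(12−4)(12−10) = 7·3·8·2 = 336 ≡ 11, so v_2 = 11^{−1} = 6 (mod 13).
  i = 3 (α = 9): (9−5)(9−12)(9−4)(9−10) = 4·(−3)·5·(−1) = 60 ≡ 8, so v_3 = 8^{−1} = 5 (mod 13).
  i = 4 (α = 4): (4−5)(4−12)(4−9)(4−10) = (−1)·(−8)·(−5)·(−6) = 240 ≡ 6, so v_4 = 6^{−1} = 11 (mod 13).
  i = 5 (α = 10): (10−5)(10−12)(10−9)(10−4) = 5·(−2)·1·6 = −60 ≡ 5, so v_5 = 5^{−1} = 8 (mod 13).
  v = [9, 6, 5, 11, 8].
Step 2: syndromes of r = [2, 1, 7, 4, 9] (all sums mod 13).
  S_0 = Σ v_i r_i = 9·2 + 6·1 + 5·7 + 11·4 + 8·9 = 175 ≡ 6.
  S_1 = Σ v_i α_i r_i = 9·5·2 + 6·12·1 + 5·9·7 + 11·4·4 + 8·10·9 = 1373 ≡ 8.
  α_i^2 mod 13 = [12, 1, 3, 3, 9].
  S_2 = Σ v_i α_i^2 r_i = 9·12·2 + 6·1·1 + 5·3·7 + 11·3·4 + 8·9·9 = 1107 ≡ 2.
  S = (6, 8, 2) ≠ 0, so r is not a codeword (an error is present).
Step 3: locate the error. For a single error e at position i, S_ℓ = v_i·e·α_i^ℓ, so α_err = S_1/S_0.
  S_0^{−1} = 6^{−1} = 11 (mod 13), so α_err = 8·11 = 88 ≡ 10 = α_5. Error position i = 5.
  Consistency check: S_2/S_1 = 2·5 = 10 ≡ 10 = α_err ✓ (single-error assumption holds).
Step 4: error magnitude e = S_0/v_5 = S_0·∏_{j≠5}(α_5 − α_j) = 6·5 = 30 ≡ 4 (mod 13).
Step 5: correct position 5: c_5 = r_5 − e = 9 − 4 ≡ 5 (mod 13). Hence c = [2, 1, 7, 4, 5].
  Check: interpolating c through the α_i gives m(x) = 12 + 11·x (degree < 2) with m(α_i) = c_i for every i, so c is indeed a codeword.


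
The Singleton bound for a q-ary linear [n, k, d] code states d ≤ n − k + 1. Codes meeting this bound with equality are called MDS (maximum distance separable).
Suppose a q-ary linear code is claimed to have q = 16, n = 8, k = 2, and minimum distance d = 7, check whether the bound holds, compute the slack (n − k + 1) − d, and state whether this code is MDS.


Singleton RHS = n − k + 1 = 7, slack = 0, bound satisfied, MDS.

Singleton bound: d ≤ n − k + 1.
Here n = 8, k = 2, so n − k + 1 = 7.
Given d = 7, check d ≤ 7: YES.
Slack = (n − k + 1) − d = 0.
The code is MDS (slack = 0).
Description: the claimed parameters are [8, 2, 7]_16; such a code would be MDS (meets Singleton bound).


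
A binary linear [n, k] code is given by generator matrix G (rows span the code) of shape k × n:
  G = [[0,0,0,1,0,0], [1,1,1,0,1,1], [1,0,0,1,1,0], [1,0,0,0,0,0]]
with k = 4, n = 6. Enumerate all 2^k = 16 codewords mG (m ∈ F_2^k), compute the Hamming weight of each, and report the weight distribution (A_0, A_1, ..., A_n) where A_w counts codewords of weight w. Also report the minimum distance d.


Weight distribution: A_0 = 1, A_1 = 3, A_2 = 3, A_3 = 2, A_4 = 3, A_5 = 3, A_6 = 1. Minimum distance d = 1.

Enumerate all 2^4 = 16 messages m ∈ F_2^4.
For each, compute codeword c = mG in F_2^6, then tally its weight.
  m = 0000 → c = 000000, weight = 0.
  m = 1000 → c = 000100, weight = 1.
  m = 0100 → c = 111011, weight = 5.
  m = 1100 → c = 111111, weight = 6.
  m = 0010 → c = 100110, weight = 3.
  m = 1010 → c = 100010, weight = 2.
  m = 0110 → c = 011101, weight = 4.
  m = 1110 → c = 011001, weight = 3.
  m = 0001 → c = 100000, weight = 1.
  m = 1001 → c = 100100, weight = 2.
  m = 0101 → c = 011011, weight = 4.
  m = 1101 → c = 011111, weight = 5.
  m = 0011 → c = 000110, weight = 2.
  m = 1011 → c = 000010, weight = 1.
  m = 0111 → c = 111101, weight = 5.
  m = 1111 → c = 111001, weight = 4.
Tally weights:
  weight 0: 1 codewords.
  weight 1: 3 codewords.
  weight 2: 3 codewords.
  weight 3: 2 codewords.
  weight 4: 3 codewords.
  weight 5: 3 codewords.
  weight 6: 1 codewords.
Minimum distance d = smallest w > 0 with A_w > 0 = 1.
Sanity: Σ A_w = 16 = 2^4 = 16 ✓.


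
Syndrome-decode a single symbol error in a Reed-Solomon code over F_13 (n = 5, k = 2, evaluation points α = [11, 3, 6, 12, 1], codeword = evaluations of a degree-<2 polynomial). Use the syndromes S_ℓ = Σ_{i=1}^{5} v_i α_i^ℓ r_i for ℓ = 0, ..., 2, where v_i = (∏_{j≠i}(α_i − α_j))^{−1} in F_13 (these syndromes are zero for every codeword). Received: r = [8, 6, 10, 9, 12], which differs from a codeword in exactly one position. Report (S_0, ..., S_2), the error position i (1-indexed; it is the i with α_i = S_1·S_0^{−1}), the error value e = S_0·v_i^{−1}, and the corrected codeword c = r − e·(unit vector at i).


S = (12, 1, 12), error at position 4, error magnitude e = 4, c = [8, 6, 10, 5, 12].

Step 1: column multipliers v_i = (∏_{j≠i}(α_i − α_j))^{−1} mod 13.
  i = 1 (α = 11): (11−3)(11−6)(11−12)(11−1) = 8·5·(−1)·10 = −400 ≡ 3, so v_1 = 3^{−1} = 9 (mod 13).
  i = 2 (α = 3): (3−11)(3−6)(3−12)(3−1) = (−8)·(−3)·(−9)·2 = −432 ≡ 10, so v_2 = 10^{−1} = 4 (mod 13).
  i = 3 (α = 6): (6−11)(6−3)(6−12)(6−1) = (−5)·3·(−6)·5 = 450 ≡ 8, so v_3 = 8^{−1} = 5 (mod 13).
  i = 4 (α = 12): (12−11)(12−3)(12−6)(12−1) = 1·9·6·11 = 594 ≡ 9, so v_4 = 9^{−1} = 3 (mod 13).
  i = 5 (α = 1): (1−11)(1−3)(1−6)(1−12) = (−10)·(−2)·(−5)·(−11) = 1100 ≡ 8, so v_5 = 8^{−1} = 5 (mod 13).
  v = [9, 4, 5, 3, 5].
Step 2: syndromes of r = [8, 6, 10, 9, 12] (all sums mod 13).
  S_0 = Σ v_i r_i = 9·8 + 4·6 + 5·10 + 3·9 + 5·12 = 233 ≡ 12.
  S_1 = Σ v_i α_i r_i = 9·11·8 + 4·3·6 + 5·6·10 + 3·12·9 + 5·1·12 = 1548 ≡ 1.
  α_i^2 mod 13 = [4, 9, 10, 1, 1].
  S_2 = Σ v_i α_i^2 r_i = 9·4·8 + 4·9·6 + 5·10·10 + 3·1·9 + 5·1·12 = 1091 ≡ 12.
  S = (12, 1, 12) ≠ 0, so r is not a codeword (an error is present).
Step 3: locate the error. For a single error e at position i, S_ℓ = v_i·e·α_i^ℓ, so α_err = S_1/S_0.
  S_0^{−1} = 12^{−1} = 12 (mod 13), so α_err = 1·12 = 12 ≡ 12 = α_4. Error position i = 4.
  Consistency check: S_2/S_1 = 12·1 = 12 ≡ 12 = α_err ✓ (single-error assumption holds).
Step 4: error magnitude e = S_0/v_4 = S_0·∏_{j≠4}(α_4 − α_j) = 12·9 = 108 ≡ 4 (mod 13).
Step 5: correct position 4: c_4 = r_4 − e = 9 − 4 ≡ 5 (mod 13). Hence c = [8, 6, 10, 5, 12].
  Check: interpolating c through the α_i gives m(x) = 2 + 10·x (degree < 2) with m(α_i) = c_i for every i, so c is indeed a codeword.


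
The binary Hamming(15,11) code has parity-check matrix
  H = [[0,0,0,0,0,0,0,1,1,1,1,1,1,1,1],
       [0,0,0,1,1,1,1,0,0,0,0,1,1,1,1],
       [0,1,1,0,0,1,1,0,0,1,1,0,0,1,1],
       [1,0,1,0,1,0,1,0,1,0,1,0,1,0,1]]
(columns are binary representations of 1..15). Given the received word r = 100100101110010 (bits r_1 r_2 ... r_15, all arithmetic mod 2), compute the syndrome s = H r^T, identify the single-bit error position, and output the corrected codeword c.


s = (0, 1, 0, 0)^T, error position = 4, corrected codeword c = 100000101110010

Compute s = H r^T mod 2 one row at a time:
  s_1 = 0 + 1 + 1 + 1 + 0 + 0 + 1 + 0 = 4 ≡ 0 (mod 2).
  s_2 = 1 + 0 + 0 + 1 + 0 + 0 + 1 + 0 = 3 ≡ 1 (mod 2).
  s_3 = 0 + 0 + 0 + 1 + 1 + 1 + 1 + 0 = 4 ≡ 0 (mod 2).
  s_4 = 1 + 0 + 0 + 1 + 1 + 1 + 0 + 0 = 4 ≡ 0 (mod 2).
s = (0, 1, 0, 0)^T — this equals column 4 of H (binary 0100), so error is at position 4.
Correct: flip bit 4 of r = 100100101110010 to get c = 100000101110010.


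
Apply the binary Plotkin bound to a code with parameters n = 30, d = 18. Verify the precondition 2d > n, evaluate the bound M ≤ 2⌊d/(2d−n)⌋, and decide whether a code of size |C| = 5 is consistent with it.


Plotkin bound M ≤ 6; given |C| = 5 ≤ bound (satisfied).

Check applicability: 2d = 36, n = 30.
2d − n = 6 > 0, so Plotkin applies.
Compute d/(2d−n) = 18/6 ≈ 3.0000.
⌊d/(2d−n)⌋ = 3.
Plotkin bound: M ≤ 2·3 = 6.
Given |C| = 5, check: satisfied.
This |C| is below the Plotkin bound.


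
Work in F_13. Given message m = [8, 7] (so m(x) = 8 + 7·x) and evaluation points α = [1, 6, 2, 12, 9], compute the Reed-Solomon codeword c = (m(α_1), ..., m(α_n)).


c = [2, 11, 9, 1, 6]

Message polynomial: m(x) = 8 + 7·x (mod 13).
For each evaluation point α_i, compute m(α_i) mod 13:
  α_1 = 1: Horner steps 7 → 2, so m(1) = 2.
  α_2 = 6: Horner steps 7 → 11, so m(6) = 11.
  α_3 = 2: Horner steps 7 → 9, so m(2) = 9.
  α_4 = 12: Horner steps 7 → 1, so m(12) = 1.
  α_5 = 9: Horner steps 7 → 6, so m(9) = 6.
Codeword c = [2, 11, 9, 1, 6] ∈ F_13^5.


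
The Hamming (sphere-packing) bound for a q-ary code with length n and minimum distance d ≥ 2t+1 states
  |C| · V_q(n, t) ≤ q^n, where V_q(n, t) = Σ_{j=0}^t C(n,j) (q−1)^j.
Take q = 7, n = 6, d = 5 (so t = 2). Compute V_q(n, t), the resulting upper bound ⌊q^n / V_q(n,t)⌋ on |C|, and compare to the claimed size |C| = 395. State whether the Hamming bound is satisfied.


V_q(n, t) = 577, q^n = 117649, Hamming bound = 203, |C| = 395 > bound (violated).

Step 1: Compute V_q(n, t) = Σ_{j=0}^2 C(n, j) (q−1)^j.
  j = 0: C(6,0)·(6)^0 = 1·1 = 1.
  j = 1: C(6,1)·(6)^1 = 6·6 = 36.
  j = 2: C(6,2)·(6)^2 = 15·36 = 540.
  V_q(n, t) = 1 + 36 + 540 = 577.
Step 2: q^n = 7^6 = 117649.
Step 3: Hamming bound ⌊q^n / V_q(n,t)⌋ = ⌊117649/577⌋ = 203.
Step 4: Compare |C| = 395 to 203: violated.
The claimed |C| lies above the Hamming bound, so no 7-ary code of length 6 with d ≥ 5 can have 395 codewords.


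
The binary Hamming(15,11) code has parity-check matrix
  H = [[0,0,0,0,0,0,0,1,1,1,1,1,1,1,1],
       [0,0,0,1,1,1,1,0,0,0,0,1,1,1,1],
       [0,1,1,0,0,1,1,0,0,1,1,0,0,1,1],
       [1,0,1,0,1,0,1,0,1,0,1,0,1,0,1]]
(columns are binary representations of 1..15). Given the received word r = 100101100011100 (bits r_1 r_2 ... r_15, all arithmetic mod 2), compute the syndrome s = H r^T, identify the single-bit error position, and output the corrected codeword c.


s = (1, 1, 1, 0)^T, error position = 14, corrected codeword c = 100101100011110

Compute s = H r^T mod 2 one row at a time:
  s_1 = 0 + 0 + 0 + 1 + 1 + 1 + 0 + 0 = 3 ≡ 1 (mod 2).
  s_2 = 1 + 0 + 1 + 1 + 1 + 1 + 0 + 0 = 5 ≡ 1 (mod 2).
  s_3 = 0 + 0 + 1 + 1 + 0 + 1 + 0 + 0 = 3 ≡ 1 (mod 2).
  s_4 = 1 + 0 + 0 + 1 + 0 + 1 + 1 + 0 = 4 ≡ 0 (mod 2).
s = (1, 1, 1, 0)^T — this equals column 14 of H (binary 1110), so error is at position 14.
Correct: flip bit 14 of r = 100101100011100 to get c = 100101100011110.


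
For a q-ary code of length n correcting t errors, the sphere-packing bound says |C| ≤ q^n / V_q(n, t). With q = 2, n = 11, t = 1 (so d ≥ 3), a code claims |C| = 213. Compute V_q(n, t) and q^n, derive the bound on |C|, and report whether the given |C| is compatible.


V_q(n, t) = 12, q^n = 2048, Hamming bound = 170, |C| = 213 > bound (violated).

Step 1: Compute V_q(n, t) = Σ_{j=0}^1 C(n, j) (q−1)^j.
  j = 0: C(11,0)·(1)^0 = 1·1 = 1.
  j = 1: C(11,1)·(1)^1 = 11·1 = 11.
  V_q(n, t) = 1 + 11 = 12.
Step 2: q^n = 2^11 = 2048.
Step 3: Hamming bound ⌊q^n / V_q(n,t)⌋ = ⌊2048/12⌋ = 170.
Step 4: Compare |C| = 213 to 170: violated.
The claimed |C| lies above the Hamming bound, so no 2-ary code of length 11 with d ≥ 3 can have 213 codewords.


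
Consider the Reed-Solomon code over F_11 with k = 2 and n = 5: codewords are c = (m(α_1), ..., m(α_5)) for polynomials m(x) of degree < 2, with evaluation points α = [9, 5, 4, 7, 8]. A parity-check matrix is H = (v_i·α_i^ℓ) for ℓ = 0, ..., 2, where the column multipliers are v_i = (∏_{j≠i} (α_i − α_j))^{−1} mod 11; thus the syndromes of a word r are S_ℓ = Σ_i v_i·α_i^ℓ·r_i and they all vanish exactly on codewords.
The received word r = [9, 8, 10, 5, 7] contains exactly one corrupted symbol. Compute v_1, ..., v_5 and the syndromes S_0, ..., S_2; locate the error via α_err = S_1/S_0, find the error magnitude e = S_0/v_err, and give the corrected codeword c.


S = (2, 10, 6), error at position 2, error magnitude e = 7, c = [9, 1, 10, 5, 7].

Step 1: column multipliers v_i = (∏_{j≠i}(α_i − α_j))^{−1} mod 11.
  i = 1 (α = 9): (9−5)(9−4)(9−7)(9−8) = 4·5·2·1 = 40 ≡ 7, so v_1 = 7^{−1} = 8 (mod 11).
  i = 2 (α = 5): (5−9)(5−4)(5−7)(5−8) = (−4)·1·(−2)·(−3) = −24 ≡ 9, so v_2 = 9^{−1} = 5 (mod 11).
  i = 3 (α = 4): (4−9)(4−5)(4−7)(4−8) = (−5)·(−1)·(−3)·(−4) = 60 ≡ 5, so v_3 = 5^{−1} = 9 (mod 11).
  i = 4 (α = 7): (7−9)(7−5)(7−4)(7−8) = (−2)·2·3·(−1) = 12 ≡ 1, so v_4 = 1^{−1} = 1 (mod 11).
  i = 5 (α = 8): (8−9)(8−5)(8−4)(8−7) = (−1)·3·4·1 = −12 ≡ 10, so v_5 = 10^{−1} = 10 (mod 11).
  v = [8, 5, 9, 1, 10].
Step 2: syndromes of r = [9, 8, 10, 5, 7] (all sums mod 11).
  S_0 = Σ v_i r_i = 8·9 + 5·8 + 9·10 + 1·5 + 10·7 = 277 ≡ 2.
  S_1 = Σ v_i α_i r_i = 8·9·9 + 5·5·8 + 9·4·10 + 1·7·5 + 10·8·7 = 1803 ≡ 10.
  α_i^2 mod 11 = [4, 3, 5, 5, 9].
  S_2 = Σ v_i α_i^2 r_i = 8·4·9 + 5·3·8 + 9·5·10 + 1·5·5 + 10·9·7 = 1513 ≡ 6.
  S = (2, 10, 6) ≠ 0, so r is not a codeword (an error is present).
Step 3: locate the error. For a single error e at position i, S_ℓ = v_i·e·α_i^ℓ, so α_err = S_1/S_0.
  S_0^{−1} = 2^{−1} = 6 (mod 11), so α_err = 10·6 = 60 ≡ 5 = α_2. Error position i = 2.
  Consistency check: S_2/S_1 = 6·10 = 60 ≡ 5 = α_err ✓ (single-error assumption holds).
Step 4: error magnitude e = S_0/v_2 = S_0·∏_{j≠2}(α_2 − α_j) = 2·9 = 18 ≡ 7 (mod 11).
Step 5: correct position 2: c_2 = r_2 − e = 8 − 7 ≡ 1 (mod 11). Hence c = [9, 1, 10, 5, 7].
  Check: interpolating c through the α_i gives m(x) = 2 + 2·x (degree < 2) with m(α_i) = c_i for every i, so c is indeed a codeword.


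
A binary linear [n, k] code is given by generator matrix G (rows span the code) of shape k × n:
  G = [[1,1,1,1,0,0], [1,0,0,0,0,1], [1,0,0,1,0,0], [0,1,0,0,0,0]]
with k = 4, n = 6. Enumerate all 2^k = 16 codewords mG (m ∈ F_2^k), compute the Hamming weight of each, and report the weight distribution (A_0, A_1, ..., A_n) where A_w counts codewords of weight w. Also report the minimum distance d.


Weight distribution: A_0 = 1, A_1 = 2, A_2 = 4, A_3 = 6, A_4 = 3. Minimum distance d = 1.

Enumerate all 2^4 = 16 messages m ∈ F_2^4.
For each, compute codeword c = mG in F_2^6, then tally its weight.
  m = 0000 → c = 000000, weight = 0.
  m = 1000 → c = 111100, weight = 4.
  m = 0100 → c = 100001, weight = 2.
  m = 1100 → c = 011101, weight = 4.
  m = 0010 → c = 100100, weight = 2.
  m = 1010 → c = 011000, weight = 2.
  m = 0110 → c = 000101, weight = 2.
  m = 1110 → c = 111001, weight = 4.
  m = 0001 → c = 010000, weight = 1.
  m = 1001 → c = 101100, weight = 3.
  m = 0101 → c = 110001, weight = 3.
  m = 1101 → c = 001101, weight = 3.
  m = 0011 → c = 110100, weight = 3.
  m = 1011 → c = 001000, weight = 1.
  m = 0111 → c = 010101, weight = 3.
  m = 1111 → c = 101001, weight = 3.
Tally weights:
  weight 0: 1 codewords.
  weight 1: 2 codewords.
  weight 2: 4 codewords.
  weight 3: 6 codewords.
  weight 4: 3 codewords.
Minimum distance d = smallest w > 0 with A_w > 0 = 1.
Sanity: Σ A_w = 16 = 2^4 = 16 ✓.


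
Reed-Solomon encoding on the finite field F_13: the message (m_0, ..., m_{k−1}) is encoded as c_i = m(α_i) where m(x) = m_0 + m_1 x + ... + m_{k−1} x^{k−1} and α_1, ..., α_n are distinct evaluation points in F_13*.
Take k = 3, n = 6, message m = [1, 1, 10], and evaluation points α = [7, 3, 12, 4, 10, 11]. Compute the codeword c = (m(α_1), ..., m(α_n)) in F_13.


c = [4, 3, 10, 9, 10, 0]

Message polynomial: m(x) = 1 + 1·x + 10·x^2 (mod 13).
For each evaluation point α_i, compute m(α_i) mod 13:
  α_1 = 7: Horner steps 10 → 6 → 4, so m(7) = 4.
  α_2 = 3: Horner steps 10 → 5 → 3, so m(3) = 3.
  α_3 = 12: Horner steps 10 → 4 → 10, so m(12) = 10.
  α_4 = 4: Horner steps 10 → 2 → 9, so m(4) = 9.
  α_5 = 10: Horner steps 10 → 10 → 10, so m(10) = 10.
  α_6 = 11: Horner steps 10 → 7 → 0, so m(11) = 0.
Codeword c = [4, 3, 10, 9, 10, 0] ∈ F_13^6.


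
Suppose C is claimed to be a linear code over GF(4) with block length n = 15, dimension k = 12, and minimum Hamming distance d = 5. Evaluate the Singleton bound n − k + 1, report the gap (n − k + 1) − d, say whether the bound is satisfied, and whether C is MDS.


Singleton RHS = n − k + 1 = 4, slack = -1, bound violated (no such code; not MDS).

Singleton bound: d ≤ n − k + 1.
Here n = 15, k = 12, so n − k + 1 = 4.
Given d = 5, check d ≤ 4: NO.
Slack = (n − k + 1) − d = -1.
The slack is negative: d = 5 exceeds n − k + 1 = 4 by 1, so the Singleton bound is violated and no linear [15, 12, 5]_4 code can exist. In particular it is not MDS (MDS requires d = n − k + 1 exactly).
Description: the claimed parameters are [15, 12, 5]_4; such a code would be impossible (violates the Singleton bound).


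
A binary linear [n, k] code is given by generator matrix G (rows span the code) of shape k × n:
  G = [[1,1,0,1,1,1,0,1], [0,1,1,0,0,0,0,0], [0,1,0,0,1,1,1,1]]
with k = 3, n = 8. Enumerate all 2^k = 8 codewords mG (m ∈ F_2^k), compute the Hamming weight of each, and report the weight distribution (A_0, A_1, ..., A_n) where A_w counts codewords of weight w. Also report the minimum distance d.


Weight distribution: A_0 = 1, A_2 = 1, A_3 = 1, A_5 = 3, A_6 = 2. Minimum distance d = 2.

Enumerate all 2^3 = 8 messages m ∈ F_2^3.
For each, compute codeword c = mG in F_2^8, then tally its weight.
  m = 000 → c = 00000000, weight = 0.
  m = 100 → c = 11011101, weight = 6.
  m = 010 → c = 01100000, weight = 2.
  m = 110 → c = 10111101, weight = 6.
  m = 001 → c = 01001111, weight = 5.
  m = 101 → c = 10010010, weight = 3.
  m = 011 → c = 00101111, weight = 5.
  m = 111 → c = 11110010, weight = 5.
Tally weights:
  weight 0: 1 codewords.
  weight 2: 1 codewords.
  weight 3: 1 codewords.
  weight 5: 3 codewords.
  weight 6: 2 codewords.
Minimum distance d = smallest w > 0 with A_w > 0 = 2.
Sanity: Σ A_w = 8 = 2^3 = 8 ✓.


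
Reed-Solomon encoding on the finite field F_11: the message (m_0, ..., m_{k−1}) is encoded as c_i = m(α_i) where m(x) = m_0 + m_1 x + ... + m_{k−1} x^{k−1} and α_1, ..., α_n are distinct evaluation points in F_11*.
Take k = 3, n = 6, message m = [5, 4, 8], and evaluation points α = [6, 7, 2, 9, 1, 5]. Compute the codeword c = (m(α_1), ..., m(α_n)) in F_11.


c = [9, 7, 1, 7, 6, 5]

Message polynomial: m(x) = 5 + 4·x + 8·x^2 (mod 11).
For each evaluation point α_i, compute m(α_i) mod 11:
  α_1 = 6: Horner steps 8 → 8 → 9, so m(6) = 9.
  α_2 = 7: Horner steps 8 → 5 → 7, so m(7) = 7.
  α_3 = 2: Horner steps 8 → 9 → 1, so m(2) = 1.
  α_4 = 9: Horner steps 8 → 10 → 7, so m(9) = 7.
  α_5 = 1: Horner steps 8 → 1 → 6, so m(1) = 6.
  α_6 = 5: Horner steps 8 → 0 → 5, so m(5) = 5.
Codeword c = [9, 7, 1, 7, 6, 5] ∈ F_11^6.


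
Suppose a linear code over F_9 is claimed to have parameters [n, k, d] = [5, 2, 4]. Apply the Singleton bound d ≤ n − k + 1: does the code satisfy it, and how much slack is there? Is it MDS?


Singleton RHS = n − k + 1 = 4, slack = 0, bound satisfied, MDS.

Singleton bound: d ≤ n − k + 1.
Here n = 5, k = 2, so n − k + 1 = 4.
Given d = 4, check d ≤ 4: YES.
Slack = (n − k + 1) − d = 0.
The code is MDS (slack = 0).
Description: the claimed parameters are [5, 2, 4]_9; such a code would be MDS (meets Singleton bound).


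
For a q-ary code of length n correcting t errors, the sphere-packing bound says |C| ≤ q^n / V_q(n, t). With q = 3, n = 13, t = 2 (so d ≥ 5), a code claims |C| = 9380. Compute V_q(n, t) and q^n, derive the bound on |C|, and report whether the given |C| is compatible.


V_q(n, t) = 339, q^n = 1594323, Hamming bound = 4703, |C| = 9380 > bound (violated).

Step 1: Compute V_q(n, t) = Σ_{j=0}^2 C(n, j) (q−1)^j.
  j = 0: C(13,0)·(2)^0 = 1·1 = 1.
  j = 1: C(13,1)·(2)^1 = 13·2 = 26.
  j = 2: C(13,2)·(2)^2 = 78·4 = 312.
  V_q(n, t) = 1 + 26 + 312 = 339.
Step 2: q^n = 3^13 = 1594323.
Step 3: Hamming bound ⌊q^n / V_q(n,t)⌋ = ⌊1594323/339⌋ = 4703.
Step 4: Compare |C| = 9380 to 4703: violated.
The claimed |C| lies above the Hamming bound, so no 3-ary code of length 13 with d ≥ 5 can have 9380 codewords.


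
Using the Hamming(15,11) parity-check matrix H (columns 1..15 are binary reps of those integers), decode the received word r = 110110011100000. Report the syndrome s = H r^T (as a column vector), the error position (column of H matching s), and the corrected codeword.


s = (1, 0, 0, 1)^T, error position = 9, corrected codeword c = 110110010100000

Compute s = H r^T mod 2 one row at a time:
  s_1 = 1 + 1 + 1 + 0 + 0 + 0 + 0 + 0 = 3 ≡ 1 (mod 2).
  s_2 = 1 + 1 + 0 + 0 + 0 + 0 + 0 + 0 = 2 ≡ 0 (mod 2).
  s_3 = 1 + 0 + 0 + 0 + 1 + 0 + 0 + 0 = 2 ≡ 0 (mod 2).
  s_4 = 1 + 0 + 1 + 0 + 1 + 0 + 0 + 0 = 3 ≡ 1 (mod 2).
s = (1, 0, 0, 1)^T — this equals column 9 of H (binary 1001), so error is at position 9.
Correct: flip bit 9 of r = 110110011100000 to get c = 110110010100000.


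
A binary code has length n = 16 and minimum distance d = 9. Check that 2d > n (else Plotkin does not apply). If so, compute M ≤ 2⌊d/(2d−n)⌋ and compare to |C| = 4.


Plotkin bound M ≤ 8; given |C| = 4 ≤ bound (satisfied).

Check applicability: 2d = 18, n = 16.
2d − n = 2 > 0, so Plotkin applies.
Compute d/(2d−n) = 9/2 ≈ 4.5000.
⌊d/(2d−n)⌋ = 4.
Plotkin bound: M ≤ 2·4 = 8.
Given |C| = 4, check: satisfied.
This |C| is below the Plotkin bound.


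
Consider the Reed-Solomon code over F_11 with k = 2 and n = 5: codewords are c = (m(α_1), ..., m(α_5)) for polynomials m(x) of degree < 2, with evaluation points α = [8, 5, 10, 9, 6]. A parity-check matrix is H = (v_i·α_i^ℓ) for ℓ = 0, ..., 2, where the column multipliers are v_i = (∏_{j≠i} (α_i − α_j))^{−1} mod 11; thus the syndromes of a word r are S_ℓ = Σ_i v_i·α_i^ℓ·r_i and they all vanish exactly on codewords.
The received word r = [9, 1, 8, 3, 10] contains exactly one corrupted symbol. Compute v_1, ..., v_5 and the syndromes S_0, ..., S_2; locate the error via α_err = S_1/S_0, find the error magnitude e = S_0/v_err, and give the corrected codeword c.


S = (8, 7, 2), error at position 2, error magnitude e = 7, c = [9, 5, 8, 3, 10].

Step 1: column multipliers v_i = (∏_{j≠i}(α_i − α_j))^{−1} mod 11.
  i = 1 (α = 8): (8−5)(8−10)(8−9)(8−6) = 3·(−2)·(−1)·2 = 12 ≡ 1, so v_1 = 1^{−1} = 1 (mod 11).
  i = 2 (α = 5): (5−8)(5−10)(5−9)(5−6) = (−3)·(−5)·(−4)·(−1) = 60 ≡ 5, so v_2 = 5^{−1} = 9 (mod 11).
  i = 3 (α = 10): (10−8)(10−5)(10−9)(10−6) = 2·5·1·4 = 40 ≡ 7, so v_3 = 7^{−1} = 8 (mod 11).
  i = 4 (α = 9): (9−8)(9−5)(9−10)(9−6) = 1·4·(−1)·3 = −12 ≡ 10, so v_4 = 10^{−1} = 10 (mod 11).
  i = 5 (α = 6): (6−8)(6−5)(6−10)(6−9) = (−2)·1·(−4)·(−3) = −24 ≡ 9, so v_5 = 9^{−1} = 5 (mod 11).
  v = [1, 9, 8, 10, 5].
Step 2: syndromes of r = [9, 1, 8, 3, 10] (all sums mod 11).
  S_0 = Σ v_i r_i = 1·9 + 9·1 + 8·8 + 10·3 + 5·10 = 162 ≡ 8.
  S_1 = Σ v_i α_i r_i = 1·8·9 + 9·5·1 + 8·10·8 + 10·9·3 + 5·6·10 = 1327 ≡ 7.
  α_i^2 mod 11 = [9, 3, 1, 4, 3].
  S_2 = Σ v_i α_i^2 r_i = 1·9·9 + 9·3·1 + 8·1·8 + 10·4·3 + 5·3·10 = 442 ≡ 2.
  S = (8, 7, 2) ≠ 0, so r is not a codeword (an error is present).
Step 3: locate the error. For a single error e at position i, S_ℓ = v_i·e·α_i^ℓ, so α_err = S_1/S_0.
  S_0^{−1} = 8^{−1} = 7 (mod 11), so α_err = 7·7 = 49 ≡ 5 = α_2. Error position i = 2.
  Consistency check: S_2/S_1 = 2·8 = 16 ≡ 5 = α_err ✓ (single-error assumption holds).
Step 4: error magnitude e = S_0/v_2 = S_0·∏_{j≠2}(α_2 − α_j) = 8·5 = 40 ≡ 7 (mod 11).
Step 5: correct position 2: c_2 = r_2 − e = 1 − 7 ≡ 5 (mod 11). Hence c = [9, 5, 8, 3, 10].
  Check: interpolating c through the α_i gives m(x) = 2 + 5·x (degree < 2) with m(α_i) = c_i for every i, so c is indeed a codeword.


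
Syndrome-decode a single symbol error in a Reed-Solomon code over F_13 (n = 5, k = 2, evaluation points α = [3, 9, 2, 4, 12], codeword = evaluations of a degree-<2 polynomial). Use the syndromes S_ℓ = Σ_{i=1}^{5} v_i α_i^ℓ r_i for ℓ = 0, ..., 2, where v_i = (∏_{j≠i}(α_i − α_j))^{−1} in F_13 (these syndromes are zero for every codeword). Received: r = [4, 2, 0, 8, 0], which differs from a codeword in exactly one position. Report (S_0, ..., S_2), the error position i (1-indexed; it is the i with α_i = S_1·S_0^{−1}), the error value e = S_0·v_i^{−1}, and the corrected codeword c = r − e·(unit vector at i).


S = (6, 7, 6), error at position 5, error magnitude e = 12, c = [4, 2, 0, 8, 1].

Step 1: column multipliers v_i = (∏_{j≠i}(α_i − α_j))^{−1} mod 13.
  i = 1 (α = 3): (3−9)(3−2)(3−4)(3−12) = (−6)·1·(−1)·(−9) = −54 ≡ 11, so v_1 = 11^{−1} = 6 (mod 13).
  i = 2 (α = 9): (9−3)(9−2)(9−4)(9−12) = 6·7·5·(−3) = −630 ≡ 7, so v_2 = 7^{−1} = 2 (mod 13).
  i = 3 (α = 2): (2−3)(2−9)(2−4)(2−12) = (−1)·(−7)·(−2)·(−10) = 140 ≡ 10, so v_3 = 10^{−1} = 4 (mod 13).
  i = 4 (α = 4): (4−3)(4−9)(4−2)(4−12) = 1·(−5)·2·(−8) = 80 ≡ 2, so v_4 = 2^{−1} = 7 (mod 13).
  i = 5 (α = 12): (12−3)(12−9)(12−2)(12−4) = 9·3·10·8 = 2160 ≡ 2, so v_5 = 2^{−1} = 7 (mod 13).
  v = [6, 2, 4, 7, 7].
Step 2: syndromes of r = [4, 2, 0, 8, 0] (all sums mod 13).
  S_0 = Σ v_i r_i = 6·4 + 2·2 + 4·0 + 7·8 + 7·0 = 84 ≡ 6.
  S_1 = Σ v_i α_i r_i = 6·3·4 + 2·9·2 + 4·2·0 + 7·4·8 + 7·12·0 = 332 ≡ 7.
  α_i^2 mod 13 = [9, 3, 4, 3, 1].
  S_2 = Σ v_i α_i^2 r_i = 6·9·4 + 2·3·2 + 4·4·0 + 7·3·8 + 7·1·0 = 396 ≡ 6.
  S = (6, 7, 6) ≠ 0, so r is not a codeword (an error is present).
Step 3: locate the error. For a single error e at position i, S_ℓ = v_i·e·α_i^ℓ, so α_err = S_1/S_0.
  S_0^{−1} = 6^{−1} = 11 (mod 13), so α_err = 7·11 = 77 ≡ 12 = α_5. Error position i = 5.
  Consistency check: S_2/S_1 = 6·2 = 12 ≡ 12 = α_err ✓ (single-error assumption holds).
Step 4: error magnitude e = S_0/v_5 = S_0·∏_{j≠5}(α_5 − α_j) = 6·2 = 12 ≡ 12 (mod 13).
Step 5: correct position 5: c_5 = r_5 − e = 0 − 12 ≡ 1 (mod 13). Hence c = [4, 2, 0, 8, 1].
  Check: interpolating c through the α_i gives m(x) = 5 + 4·x (degree < 2) with m(α_i) = c_i for every i, so c is indeed a codeword.


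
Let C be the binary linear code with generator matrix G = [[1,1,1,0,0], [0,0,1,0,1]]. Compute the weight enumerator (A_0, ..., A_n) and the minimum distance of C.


Weight distribution: A_0 = 1, A_2 = 1, A_3 = 2. Minimum distance d = 2.

Enumerate all 2^2 = 4 messages m ∈ F_2^2.
For each, compute codeword c = mG in F_2^5, then tally its weight.
  m = 00 → c = 00000, weight = 0.
  m = 10 → c = 11100, weight = 3.
  m = 01 → c = 00101, weight = 2.
  m = 11 → c = 11001, weight = 3.
Tally weights:
  weight 0: 1 codewords.
  weight 2: 1 codewords.
  weight 3: 2 codewords.
Minimum distance d = smallest w > 0 with A_w > 0 = 2.
Sanity: Σ A_w = 4 = 2^2 = 4 ✓.


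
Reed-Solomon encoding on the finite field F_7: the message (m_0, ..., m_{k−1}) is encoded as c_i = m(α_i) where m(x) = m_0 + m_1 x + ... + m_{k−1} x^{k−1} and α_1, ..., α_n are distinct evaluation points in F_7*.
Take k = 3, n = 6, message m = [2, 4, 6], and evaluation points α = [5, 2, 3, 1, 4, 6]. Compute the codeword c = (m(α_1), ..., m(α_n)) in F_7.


c = [4, 6, 5, 5, 2, 4]

Message polynomial: m(x) = 2 + 4·x + 6·x^2 (mod 7).
For each evaluation point α_i, compute m(α_i) mod 7:
  α_1 = 5: Horner steps 6 → 6 → 4, so m(5) = 4.
  α_2 = 2: Horner steps 6 → 2 → 6, so m(2) = 6.
  α_3 = 3: Horner steps 6 → 1 → 5, so m(3) = 5.
  α_4 = 1: Horner steps 6 → 3 → 5, so m(1) = 5.
  α_5 = 4: Horner steps 6 → 0 → 2, so m(4) = 2.
  α_6 = 6: Horner steps 6 → 5 → 4, so m(6) = 4.
Codeword c = [4, 6, 5, 5, 2, 4] ∈ F_7^6.


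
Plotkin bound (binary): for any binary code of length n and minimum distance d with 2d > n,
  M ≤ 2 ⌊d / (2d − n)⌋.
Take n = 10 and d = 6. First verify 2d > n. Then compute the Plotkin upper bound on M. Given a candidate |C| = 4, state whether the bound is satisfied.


Plotkin bound M ≤ 6; given |C| = 4 ≤ bound (satisfied).

Check applicability: 2d = 12, n = 10.
2d − n = 2 > 0, so Plotkin applies.
Compute d/(2d−n) = 6/2 ≈ 3.0000.
⌊d/(2d−n)⌋ = 3.
Plotkin bound: M ≤ 2·3 = 6.
Given |C| = 4, check: satisfied.
This |C| is below the Plotkin bound.


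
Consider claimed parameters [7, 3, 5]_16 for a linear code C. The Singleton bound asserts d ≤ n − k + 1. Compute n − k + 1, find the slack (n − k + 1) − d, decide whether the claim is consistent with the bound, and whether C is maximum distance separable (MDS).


Singleton RHS = n − k + 1 = 5, slack = 0, bound satisfied, MDS.

Singleton bound: d ≤ n − k + 1.
Here n = 7, k = 3, so n − k + 1 = 5.
Given d = 5, check d ≤ 5: YES.
Slack = (n − k + 1) − d = 0.
The code is MDS (slack = 0).
Description: the claimed parameters are [7, 3, 5]_16; such a code would be MDS (meets Singleton bound).
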